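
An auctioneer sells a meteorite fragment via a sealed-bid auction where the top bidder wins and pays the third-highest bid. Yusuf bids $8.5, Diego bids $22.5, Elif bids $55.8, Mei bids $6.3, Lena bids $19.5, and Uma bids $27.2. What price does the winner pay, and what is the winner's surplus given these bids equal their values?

Price $22.5; surplus $33.3.

Bids in descending order: Elif $55.8, then Uma $27.2, then Diego $22.5, then Lena $19.5, then Yusuf $8.5, then Mei $6.3.
Elif is the highest bidder, so Elif wins.
Under the third-price rule, the price is the third-highest bid: $22.5.
Surplus = $55.8 − $22.5 = $33.3.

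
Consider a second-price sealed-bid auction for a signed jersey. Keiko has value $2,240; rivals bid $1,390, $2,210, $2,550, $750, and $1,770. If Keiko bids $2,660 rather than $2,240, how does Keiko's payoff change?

Change in payoff: -$310.

The highest competing bid is $2,550.
Bidding truthfully at $2,240: the top bid is $2,550 (a rival), so Keiko loses. Payoff = $0.
Bidding $2,660: Keiko has the top bid, wins, and pays the second-highest bid $2,550. Payoff = $2,240 − $2,550 = -$310.
Change = -$310 − $0 = -$310.
Deviating from a truthful bid can only lose payoff in a second-price auction — never gain.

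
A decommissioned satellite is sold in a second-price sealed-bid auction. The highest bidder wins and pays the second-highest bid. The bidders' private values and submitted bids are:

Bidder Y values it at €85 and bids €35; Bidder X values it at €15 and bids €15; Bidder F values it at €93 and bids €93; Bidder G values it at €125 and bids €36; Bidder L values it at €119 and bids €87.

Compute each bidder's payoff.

Sorted high to low: Bidder F €93; Bidder L €87; Bidder G €36; Bidder Y €35; Bidder X €15.
Bidder F has the top bid and wins; the price is the second-highest bid, €87.
Bidder F's payoff = €93 − €87 = €6. All other bidders lose, so their payoff is 0.

Payoffs: Bidder Y €0, Bidder X €0, Bidder F €6, Bidder G €0, Bidder L €0.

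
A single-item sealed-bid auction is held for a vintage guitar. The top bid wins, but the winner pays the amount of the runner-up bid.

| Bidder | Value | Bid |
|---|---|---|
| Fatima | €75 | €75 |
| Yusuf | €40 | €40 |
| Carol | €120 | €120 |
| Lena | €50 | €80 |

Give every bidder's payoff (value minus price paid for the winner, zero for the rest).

Ranking the bids: Carol €120, then Lena €80, then Fatima €75, then Yusuf €40.
Carol has the top bid and wins; the price is the second-highest bid, €80.
Carol's payoff = €120 − €80 = €40. All other bidders lose, so their payoff is 0.

Fatima €0, Yusuf €0, Carol €40, Lena €0.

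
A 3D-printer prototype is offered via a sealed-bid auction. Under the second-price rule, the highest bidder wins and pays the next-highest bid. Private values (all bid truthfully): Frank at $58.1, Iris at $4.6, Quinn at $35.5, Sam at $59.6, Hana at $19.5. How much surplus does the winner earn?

Bids in descending order: Sam $59.6; Frank $58.1; Quinn $35.5; Hana $19.5; Iris $4.6.
Sam wins with the top bid and pays the second-highest, $58.1.
Surplus = $59.6 − $58.1 = $1.5.

$1.5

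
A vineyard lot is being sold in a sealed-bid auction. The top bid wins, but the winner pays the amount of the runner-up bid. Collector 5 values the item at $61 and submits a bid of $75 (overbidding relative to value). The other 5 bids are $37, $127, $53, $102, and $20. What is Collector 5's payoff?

Highest competing bid: $127.
Collector 5's bid $75 is not the highest, so Collector 5 loses, pays nothing, and earns zero payoff.

Payoff = $0.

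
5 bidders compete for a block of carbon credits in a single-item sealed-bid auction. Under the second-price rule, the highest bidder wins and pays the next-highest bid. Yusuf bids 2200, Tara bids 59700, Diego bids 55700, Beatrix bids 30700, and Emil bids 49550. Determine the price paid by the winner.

Ordered from highest: Tara 59700, then Diego 55700, then Emil 49550, then Beatrix 30700, then Yusuf 2200.
Tara has the highest bid, so Tara wins.
The second-highest bid is 55700, so that is what Tara pays.

Price paid: 55700.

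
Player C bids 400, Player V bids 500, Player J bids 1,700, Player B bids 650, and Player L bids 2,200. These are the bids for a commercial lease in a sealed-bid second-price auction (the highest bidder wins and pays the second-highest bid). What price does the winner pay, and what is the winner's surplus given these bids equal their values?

Price 1,700; surplus 500.

Ranking the bids: Player L 2,200; Player J 1,700; Player B 650; Player V 500; Player C 400.
Player L is the highest bidder, so Player L wins.
Under the second-price rule, the price is the second-highest bid: 1,700.
Surplus = 2,200 − 1,700 = 500.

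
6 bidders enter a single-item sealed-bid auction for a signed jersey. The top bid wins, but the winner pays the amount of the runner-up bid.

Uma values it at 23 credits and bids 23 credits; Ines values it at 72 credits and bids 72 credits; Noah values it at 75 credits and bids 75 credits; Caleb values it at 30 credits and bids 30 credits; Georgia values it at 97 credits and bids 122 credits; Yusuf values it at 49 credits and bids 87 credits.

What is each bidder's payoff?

Uma 0 credits, Ines 0 credits, Noah 0 credits, Caleb 0 credits, Georgia 10 credits, Yusuf 0 credits.

Sorted high to low: Georgia 122 credits, then Yusuf 87 credits, then Noah 75 credits, then Ines 72 credits, then Caleb 30 credits, then Uma 23 credits.
Georgia has the top bid and wins; the price is the second-highest bid, 87 credits.
Georgia's payoff = 97 credits − 87 credits = 10 credits. All other bidders lose, so their payoff is 0.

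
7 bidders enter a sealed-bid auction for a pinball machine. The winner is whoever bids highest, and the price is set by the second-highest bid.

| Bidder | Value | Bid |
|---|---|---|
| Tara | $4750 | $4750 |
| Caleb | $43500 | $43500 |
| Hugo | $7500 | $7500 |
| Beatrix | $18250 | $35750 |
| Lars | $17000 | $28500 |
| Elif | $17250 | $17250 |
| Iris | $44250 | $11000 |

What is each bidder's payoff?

Tara $0, Caleb $7750, Hugo $0, Beatrix $0, Lars $0, Elif $0, Iris $0.

Ordered from highest: Caleb $43500; Beatrix $35750; Lars $28500; Elif $17250; Iris $11000; Hugo $7500; Tara $4750.
Caleb has the top bid and wins; the price is the second-highest bid, $35750.
Caleb's payoff = $43500 − $35750 = $7750. All other bidders lose, so their payoff is 0.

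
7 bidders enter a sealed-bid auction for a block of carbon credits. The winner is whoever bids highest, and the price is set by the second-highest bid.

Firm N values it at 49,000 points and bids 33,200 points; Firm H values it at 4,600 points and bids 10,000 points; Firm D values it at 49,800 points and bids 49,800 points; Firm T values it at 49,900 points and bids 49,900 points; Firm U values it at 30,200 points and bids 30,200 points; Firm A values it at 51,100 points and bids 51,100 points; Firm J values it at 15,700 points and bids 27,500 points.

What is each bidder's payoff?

Firm N 0 points, Firm H 0 points, Firm D 0 points, Firm T 0 points, Firm U 0 points, Firm A 1,200 points, Firm J 0 points.

Ordered from highest: Firm A 51,100 points > Firm T 49,900 points > Firm D 49,800 points > Firm N 33,200 points > Firm U 30,200 points > Firm J 27,500 points > Firm H 10,000 points.
Firm A has the top bid and wins; the price is the second-highest bid, 49,900 points.
Firm A's payoff = 51,100 points − 49,900 points = 1,200 points. All other bidders lose, so their payoff is 0.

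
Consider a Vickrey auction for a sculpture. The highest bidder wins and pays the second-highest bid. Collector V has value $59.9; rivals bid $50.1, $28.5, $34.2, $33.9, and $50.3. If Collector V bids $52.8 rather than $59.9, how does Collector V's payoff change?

Payoff change: $0.0.

The highest competing bid is $50.3.
Bidding truthfully at $59.9: Collector V has the top bid, wins, and pays the second-highest bid $50.3. Payoff = $59.9 − $50.3 = $9.6.
Bidding $52.8: Collector V has the top bid, wins, and pays the second-highest bid $50.3. Payoff = $59.9 − $50.3 = $9.6.
Change = $9.6 − $9.6 = $0.0.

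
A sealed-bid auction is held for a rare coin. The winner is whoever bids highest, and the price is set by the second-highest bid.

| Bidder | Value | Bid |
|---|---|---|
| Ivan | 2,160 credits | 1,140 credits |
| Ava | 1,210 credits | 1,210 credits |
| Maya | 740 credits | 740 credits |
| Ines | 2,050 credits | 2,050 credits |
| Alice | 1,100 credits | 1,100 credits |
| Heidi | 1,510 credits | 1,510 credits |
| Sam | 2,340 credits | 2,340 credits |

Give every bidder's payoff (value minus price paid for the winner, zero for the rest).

Payoffs: Ivan 0 credits, Ava 0 credits, Maya 0 credits, Ines 0 credits, Alice 0 credits, Heidi 0 credits, Sam 290 credits.

Sorted high to low: Sam 2,340 credits > Ines 2,050 credits > Heidi 1,510 credits > Ava 1,210 credits > Ivan 1,140 credits > Alice 1,100 credits > Maya 740 credits.
Sam has the top bid and wins; the price is the second-highest bid, 2,050 credits.
Sam's payoff = 2,340 credits − 2,050 credits = 290 credits. All other bidders lose, so their payoff is 0.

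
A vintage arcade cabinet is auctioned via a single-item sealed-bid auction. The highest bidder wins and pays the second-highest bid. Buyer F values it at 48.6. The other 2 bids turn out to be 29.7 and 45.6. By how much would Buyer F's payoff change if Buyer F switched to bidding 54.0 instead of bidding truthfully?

The highest competing bid is 45.6.
Bidding truthfully at 48.6: Buyer F has the top bid, wins, and pays the second-highest bid 45.6. Payoff = 48.6 − 45.6 = 3.0.
Bidding 54.0: Buyer F has the top bid, wins, and pays the second-highest bid 45.6. Payoff = 48.6 − 45.6 = 3.0.
Change = 3.0 − 3.0 = 0.0.

Payoff change: 0.0.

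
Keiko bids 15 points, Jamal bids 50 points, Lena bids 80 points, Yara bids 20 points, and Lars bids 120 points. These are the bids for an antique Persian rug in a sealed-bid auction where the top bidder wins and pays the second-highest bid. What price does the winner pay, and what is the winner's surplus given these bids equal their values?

Price 80 points; surplus 40 points.

Ranking the bids: Lars 120 points > Lena 80 points > Jamal 50 points > Yara 20 points > Keiko 15 points.
Lars is the highest bidder, so Lars wins.
Under the second-price rule, the price is the second-highest bid: 80 points.
Surplus = 120 points − 80 points = 40 points.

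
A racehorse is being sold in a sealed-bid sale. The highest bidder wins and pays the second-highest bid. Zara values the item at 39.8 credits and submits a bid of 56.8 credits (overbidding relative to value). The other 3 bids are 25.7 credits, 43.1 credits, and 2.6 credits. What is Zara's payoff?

Highest competing bid: 43.1 credits.
Zara's bid 56.8 credits is the highest overall, so Zara wins and pays the second-highest bid, 43.1 credits.
Payoff = value − price = 39.8 credits − 43.1 credits = -3.3 credits.
Overbidding won the item at a price above value — truthful bidding would have avoided this loss.

-3.3 credits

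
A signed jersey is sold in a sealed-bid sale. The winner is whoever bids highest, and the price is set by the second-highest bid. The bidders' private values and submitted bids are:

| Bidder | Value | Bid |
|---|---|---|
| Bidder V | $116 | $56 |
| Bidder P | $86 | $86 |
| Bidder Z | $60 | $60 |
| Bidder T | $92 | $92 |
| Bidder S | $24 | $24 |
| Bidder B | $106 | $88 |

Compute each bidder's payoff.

Ranking the bids: Bidder T $92; Bidder B $88; Bidder P $86; Bidder Z $60; Bidder V $56; Bidder S $24.
Bidder T has the top bid and wins; the price is the second-highest bid, $88.
Bidder T's payoff = $92 − $88 = $4. All other bidders lose, so their payoff is 0.

Payoffs: Bidder V $0, Bidder P $0, Bidder Z $0, Bidder T $4, Bidder S $0, Bidder B $0.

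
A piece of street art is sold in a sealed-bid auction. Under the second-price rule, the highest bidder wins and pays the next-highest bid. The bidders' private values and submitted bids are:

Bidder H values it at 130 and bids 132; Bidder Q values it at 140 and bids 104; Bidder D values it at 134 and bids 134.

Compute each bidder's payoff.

Payoffs: Bidder H 0, Bidder Q 0, Bidder D 2.

Sorted high to low: Bidder D 134, then Bidder H 132, then Bidder Q 104.
Bidder D has the top bid and wins; the price is the second-highest bid, 132.
Bidder D's payoff = 134 − 132 = 2. All other bidders lose, so their payoff is 0.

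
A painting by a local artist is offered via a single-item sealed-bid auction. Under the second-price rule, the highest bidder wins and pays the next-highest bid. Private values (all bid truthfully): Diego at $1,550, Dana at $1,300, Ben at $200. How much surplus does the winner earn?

Sorted high to low: Diego $1,550, then Dana $1,300, then Ben $200.
Diego wins with the top bid and pays the second-highest, $1,300.
Surplus = $1,550 − $1,300 = $250.

$250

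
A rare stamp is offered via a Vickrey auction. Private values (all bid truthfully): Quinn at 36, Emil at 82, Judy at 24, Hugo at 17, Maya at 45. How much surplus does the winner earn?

37

Ordered from highest: Emil 82, then Maya 45, then Quinn 36, then Judy 24, then Hugo 17.
Emil wins with the top bid and pays the second-highest, 45.
Surplus = 82 − 45 = 37.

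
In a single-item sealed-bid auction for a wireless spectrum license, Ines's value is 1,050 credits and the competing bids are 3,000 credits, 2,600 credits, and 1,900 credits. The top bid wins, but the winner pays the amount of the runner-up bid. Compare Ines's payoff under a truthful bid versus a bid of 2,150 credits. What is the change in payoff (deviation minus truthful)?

The highest competing bid is 3,000 credits.
Bidding truthfully at 1,050 credits: the top bid is 3,000 credits (a rival), so Ines loses. Payoff = 0 credits.
Bidding 2,150 credits: the top bid is 3,000 credits (a rival), so Ines loses. Payoff = 0 credits.
Change = 0 credits − 0 credits = 0 credits.

Change in payoff: 0 credits.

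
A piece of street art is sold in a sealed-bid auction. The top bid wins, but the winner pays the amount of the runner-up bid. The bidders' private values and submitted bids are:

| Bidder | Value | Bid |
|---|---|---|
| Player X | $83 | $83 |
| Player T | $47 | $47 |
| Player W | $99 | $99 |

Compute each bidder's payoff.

Sorted high to low: Player W $99, then Player X $83, then Player T $47.
Player W has the top bid and wins; the price is the second-highest bid, $83.
Player W's payoff = $99 − $83 = $16. All other bidders lose, so their payoff is 0.

Payoffs: Player X $0, Player T $0, Player W $16.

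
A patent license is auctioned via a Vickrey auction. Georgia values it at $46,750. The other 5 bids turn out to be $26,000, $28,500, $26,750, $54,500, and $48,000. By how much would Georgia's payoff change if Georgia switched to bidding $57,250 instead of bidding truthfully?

Change in payoff: -$7,750.

The highest competing bid is $54,500.
Bidding truthfully at $46,750: the top bid is $54,500 (a rival), so Georgia loses. Payoff = $0.
Bidding $57,250: Georgia has the top bid, wins, and pays the second-highest bid $54,500. Payoff = $46,750 − $54,500 = -$7,750.
Change = -$7,750 − $0 = -$7,750.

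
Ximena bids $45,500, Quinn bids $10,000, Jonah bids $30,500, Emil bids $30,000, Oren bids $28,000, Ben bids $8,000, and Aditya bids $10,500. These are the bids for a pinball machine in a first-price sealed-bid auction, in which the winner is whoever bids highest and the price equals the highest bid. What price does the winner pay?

Sorted high to low: Ximena $45,500 > Jonah $30,500 > Emil $30,000 > Oren $28,000 > Aditya $10,500 > Quinn $10,000 > Ben $8,000.
Ximena is the highest bidder, so Ximena wins.
Under the first-price rule, the price is the highest bid: $45,500.

The winner pays $45,500.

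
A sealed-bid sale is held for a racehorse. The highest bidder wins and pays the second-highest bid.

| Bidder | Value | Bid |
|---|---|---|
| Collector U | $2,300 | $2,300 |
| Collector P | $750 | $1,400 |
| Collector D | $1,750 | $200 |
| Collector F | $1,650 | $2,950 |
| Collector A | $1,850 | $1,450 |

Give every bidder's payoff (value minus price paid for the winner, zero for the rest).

Bids in descending order: Collector F $2,950; Collector U $2,300; Collector A $1,450; Collector P $1,400; Collector D $200.
Collector F has the top bid and wins; the price is the second-highest bid, $2,300.
Collector F's payoff = $1,650 − $2,300 = -$650. All other bidders lose, so their payoff is 0.

Collector U $0, Collector P $0, Collector D $0, Collector F -$650, Collector A $0.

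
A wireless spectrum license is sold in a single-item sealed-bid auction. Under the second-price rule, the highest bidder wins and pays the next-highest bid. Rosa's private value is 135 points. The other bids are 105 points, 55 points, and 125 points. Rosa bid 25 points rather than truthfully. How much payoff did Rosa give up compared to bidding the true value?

Regret: 10 points.

The highest competing bid is 125 points.
Bidding truthfully at 135 points: Rosa has the top bid, wins, and pays the second-highest bid 125 points. Payoff = 135 points − 125 points = 10 points.
Bidding 25 points: the top bid is 125 points (a rival), so Rosa loses. Payoff = 0 points.
Regret = truthful payoff − actual payoff = 10 points − 0 points = 10 points.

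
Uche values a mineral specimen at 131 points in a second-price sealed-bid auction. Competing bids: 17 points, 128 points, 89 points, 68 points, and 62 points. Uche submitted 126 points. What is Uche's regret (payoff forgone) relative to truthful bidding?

The highest competing bid is 128 points.
Bidding truthfully at 131 points: Uche has the top bid, wins, and pays the second-highest bid 128 points. Payoff = 131 points − 128 points = 3 points.
Bidding 126 points: the top bid is 128 points (a rival), so Uche loses. Payoff = 0 points.
Regret = truthful payoff − actual payoff = 3 points − 0 points = 3 points.
Deviating from a truthful bid can only lose payoff in a second-price auction — never gain.

Payoff forgone: 3 points.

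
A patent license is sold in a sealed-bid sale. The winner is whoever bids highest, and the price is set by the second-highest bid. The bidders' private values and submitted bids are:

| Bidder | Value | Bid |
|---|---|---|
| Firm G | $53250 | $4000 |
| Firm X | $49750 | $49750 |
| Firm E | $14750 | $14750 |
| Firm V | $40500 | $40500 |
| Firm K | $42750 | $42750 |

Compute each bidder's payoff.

Ranking the bids: Firm X $49750 > Firm K $42750 > Firm V $40500 > Firm E $14750 > Firm G $4000.
Firm X has the top bid and wins; the price is the second-highest bid, $42750.
Firm X's payoff = $49750 − $42750 = $7000. All other bidders lose, so their payoff is 0.

Firm G $0, Firm X $7000, Firm E $0, Firm V $0, Firm K $0.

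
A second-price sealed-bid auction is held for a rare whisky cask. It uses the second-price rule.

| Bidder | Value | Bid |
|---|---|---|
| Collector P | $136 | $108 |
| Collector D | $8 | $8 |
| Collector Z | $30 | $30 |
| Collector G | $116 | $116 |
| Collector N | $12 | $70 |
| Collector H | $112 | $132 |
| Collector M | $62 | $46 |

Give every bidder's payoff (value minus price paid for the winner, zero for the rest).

Payoffs: Collector P $0, Collector D $0, Collector Z $0, Collector G $0, Collector N $0, Collector H -$4, Collector M $0.

Sorted high to low: Collector H $132; Collector G $116; Collector P $108; Collector N $70; Collector M $46; Collector Z $30; Collector D $8.
Collector H has the top bid and wins; the price is the second-highest bid, $116.
Collector H's payoff = $112 − $116 = -$4. All other bidders lose, so their payoff is 0.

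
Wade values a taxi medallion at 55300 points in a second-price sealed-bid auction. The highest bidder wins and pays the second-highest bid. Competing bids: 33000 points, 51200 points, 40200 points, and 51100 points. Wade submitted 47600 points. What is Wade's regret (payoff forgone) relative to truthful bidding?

The highest competing bid is 51200 points.
Bidding truthfully at 55300 points: Wade has the top bid, wins, and pays the second-highest bid 51200 points. Payoff = 55300 points − 51200 points = 4100 points.
Bidding 47600 points: the top bid is 51200 points (a rival), so Wade loses. Payoff = 0 points.
Regret = truthful payoff − actual payoff = 4100 points − 0 points = 4100 points.
This is the dominant-strategy logic: truthful bidding weakly beats any alternative.

4100 points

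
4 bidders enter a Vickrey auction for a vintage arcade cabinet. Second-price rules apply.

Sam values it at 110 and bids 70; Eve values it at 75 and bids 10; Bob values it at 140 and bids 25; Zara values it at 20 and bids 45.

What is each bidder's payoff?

Ordered from highest: Sam 70, then Zara 45, then Bob 25, then Eve 10.
Sam has the top bid and wins; the price is the second-highest bid, 45.
Sam's payoff = 110 − 45 = 65. All other bidders lose, so their payoff is 0.

Sam 65, Eve 0, Bob 0, Zara 0.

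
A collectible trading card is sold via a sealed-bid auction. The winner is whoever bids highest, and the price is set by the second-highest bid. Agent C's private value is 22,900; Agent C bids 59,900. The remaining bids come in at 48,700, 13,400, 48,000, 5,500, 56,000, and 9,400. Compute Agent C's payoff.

-33,100

Highest competing bid: 56,000.
Agent C's bid 59,900 is the highest overall, so Agent C wins and pays the second-highest bid, 56,000.
Payoff = value − price = 22,900 − 56,000 = -33,100.
Overbidding won the item at a price above value — truthful bidding would have avoided this loss.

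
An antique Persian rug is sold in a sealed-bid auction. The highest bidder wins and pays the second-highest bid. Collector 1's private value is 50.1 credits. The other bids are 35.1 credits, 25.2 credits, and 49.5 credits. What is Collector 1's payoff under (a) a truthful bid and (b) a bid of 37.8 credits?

The highest competing bid is 49.5 credits.
Bidding truthfully at 50.1 credits: Collector 1 has the top bid, wins, and pays the second-highest bid 49.5 credits. Payoff = 50.1 credits − 49.5 credits = 0.6 credits.
Bidding 37.8 credits: the top bid is 49.5 credits (a rival), so Collector 1 loses. Payoff = 0.0 credits.

Truthful: 0.6 credits; alternative: 0.0 credits.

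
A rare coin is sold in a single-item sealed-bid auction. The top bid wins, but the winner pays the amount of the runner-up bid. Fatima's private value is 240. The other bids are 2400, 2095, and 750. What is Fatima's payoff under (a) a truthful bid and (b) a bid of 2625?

The highest competing bid is 2400.
Bidding truthfully at 240: the top bid is 2400 (a rival), so Fatima loses. Payoff = 0.
Bidding 2625: Fatima has the top bid, wins, and pays the second-highest bid 2400. Payoff = 240 − 2400 = -2160.
Deviating from a truthful bid can only lose payoff in a second-price auction — never gain.

(a) 0  (b) -2160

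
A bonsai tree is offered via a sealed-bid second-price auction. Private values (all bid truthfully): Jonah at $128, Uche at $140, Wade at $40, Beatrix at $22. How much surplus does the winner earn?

$12

Sorted high to low: Uche $140, then Jonah $128, then Wade $40, then Beatrix $22.
Uche wins with the top bid and pays the second-highest, $128.
Surplus = $140 − $128 = $12.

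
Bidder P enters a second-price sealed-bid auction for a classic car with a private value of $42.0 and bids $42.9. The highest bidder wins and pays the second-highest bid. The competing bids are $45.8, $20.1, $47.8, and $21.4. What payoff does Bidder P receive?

$0.0

Highest competing bid: $47.8.
Bidder P's bid $42.9 is not the highest, so Bidder P loses, pays nothing, and earns zero payoff.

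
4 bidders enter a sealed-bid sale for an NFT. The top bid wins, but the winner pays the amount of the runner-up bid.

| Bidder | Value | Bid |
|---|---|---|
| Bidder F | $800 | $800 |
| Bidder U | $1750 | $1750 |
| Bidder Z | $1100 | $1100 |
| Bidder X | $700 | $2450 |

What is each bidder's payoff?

Bidder F $0, Bidder U $0, Bidder Z $0, Bidder X -$1050.

Bids in descending order: Bidder X $2450 > Bidder U $1750 > Bidder Z $1100 > Bidder F $800.
Bidder X has the top bid and wins; the price is the second-highest bid, $1750.
Bidder X's payoff = $700 − $1750 = -$1050. All other bidders lose, so their payoff is 0.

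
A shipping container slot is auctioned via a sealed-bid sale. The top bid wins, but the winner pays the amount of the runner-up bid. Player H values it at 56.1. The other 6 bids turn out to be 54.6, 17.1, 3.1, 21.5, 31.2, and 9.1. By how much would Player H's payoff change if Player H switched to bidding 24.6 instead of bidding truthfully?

The highest competing bid is 54.6.
Bidding truthfully at 56.1: Player H has the top bid, wins, and pays the second-highest bid 54.6. Payoff = 56.1 − 54.6 = 1.5.
Bidding 24.6: the top bid is 54.6 (a rival), so Player H loses. Payoff = 0.0.
Change = 0.0 − 1.5 = -1.5.

Payoff change: -1.5.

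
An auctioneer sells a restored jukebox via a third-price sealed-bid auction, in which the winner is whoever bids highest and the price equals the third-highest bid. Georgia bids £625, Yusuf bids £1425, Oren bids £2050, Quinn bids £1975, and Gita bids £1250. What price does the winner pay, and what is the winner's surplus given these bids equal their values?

Sorted high to low: Oren £2050 > Quinn £1975 > Yusuf £1425 > Gita £1250 > Georgia £625.
Oren is the highest bidder, so Oren wins.
Under the third-price rule, the price is the third-highest bid: £1425.
Surplus = £2050 − £1425 = £625.

Price £1425; surplus £625.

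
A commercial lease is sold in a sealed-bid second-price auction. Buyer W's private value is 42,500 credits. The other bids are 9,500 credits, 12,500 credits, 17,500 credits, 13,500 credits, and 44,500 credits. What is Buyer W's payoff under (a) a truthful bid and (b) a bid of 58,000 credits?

The highest competing bid is 44,500 credits.
Bidding truthfully at 42,500 credits: the top bid is 44,500 credits (a rival), so Buyer W loses. Payoff = 0 credits.
Bidding 58,000 credits: Buyer W has the top bid, wins, and pays the second-highest bid 44,500 credits. Payoff = 42,500 credits − 44,500 credits = -2,000 credits.
Deviating from a truthful bid can only lose payoff in a second-price auction — never gain.

Truthful: 0 credits; alternative: -2,000 credits.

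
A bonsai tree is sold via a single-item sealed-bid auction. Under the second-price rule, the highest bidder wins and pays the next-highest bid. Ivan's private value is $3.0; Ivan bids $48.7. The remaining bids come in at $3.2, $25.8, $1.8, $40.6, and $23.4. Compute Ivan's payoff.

Highest competing bid: $40.6.
Ivan's bid $48.7 is the highest overall, so Ivan wins and pays the second-highest bid, $40.6.
Payoff = value − price = $3.0 − $40.6 = -$37.6.

Payoff = -$37.6.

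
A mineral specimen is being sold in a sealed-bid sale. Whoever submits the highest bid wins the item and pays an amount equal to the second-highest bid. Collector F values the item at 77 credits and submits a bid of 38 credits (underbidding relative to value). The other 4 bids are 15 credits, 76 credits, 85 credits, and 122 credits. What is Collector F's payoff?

Highest competing bid: 122 credits.
Collector F's bid 38 credits is not the highest, so Collector F loses, pays nothing, and earns zero payoff.

Payoff = 0 credits.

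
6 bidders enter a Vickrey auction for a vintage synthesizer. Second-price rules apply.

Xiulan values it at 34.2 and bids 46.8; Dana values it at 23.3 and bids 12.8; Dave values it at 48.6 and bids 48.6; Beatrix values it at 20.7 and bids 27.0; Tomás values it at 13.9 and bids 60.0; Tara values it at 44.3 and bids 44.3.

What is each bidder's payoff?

Xiulan 0.0, Dana 0.0, Dave 0.0, Beatrix 0.0, Tomás -34.7, Tara 0.0.

Ranking the bids: Tomás 60.0; Dave 48.6; Xiulan 46.8; Tara 44.3; Beatrix 27.0; Dana 12.8.
Tomás has the top bid and wins; the price is the second-highest bid, 48.6.
Tomás's payoff = 13.9 − 48.6 = -34.7. All other bidders lose, so their payoff is 0.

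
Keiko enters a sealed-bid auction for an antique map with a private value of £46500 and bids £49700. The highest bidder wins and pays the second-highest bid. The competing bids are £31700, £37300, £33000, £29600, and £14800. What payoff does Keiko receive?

Keiko's payoff: £9200.

Highest competing bid: £37300.
Keiko's bid £49700 is the highest overall, so Keiko wins and pays the second-highest bid, £37300.
Payoff = value − price = £46500 − £37300 = £9200.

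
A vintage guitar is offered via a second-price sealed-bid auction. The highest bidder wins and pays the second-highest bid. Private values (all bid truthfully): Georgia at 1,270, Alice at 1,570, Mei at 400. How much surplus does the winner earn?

Surplus = 300.

Bids in descending order: Alice 1,570, then Georgia 1,270, then Mei 400.
Alice wins with the top bid and pays the second-highest, 1,270.
Surplus = 1,570 − 1,270 = 300.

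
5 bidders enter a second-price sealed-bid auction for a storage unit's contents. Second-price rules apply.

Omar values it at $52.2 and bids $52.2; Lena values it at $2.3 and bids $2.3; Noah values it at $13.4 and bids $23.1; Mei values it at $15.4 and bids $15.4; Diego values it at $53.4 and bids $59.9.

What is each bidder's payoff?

Sorted high to low: Diego $59.9; Omar $52.2; Noah $23.1; Mei $15.4; Lena $2.3.
Diego has the top bid and wins; the price is the second-highest bid, $52.2.
Diego's payoff = $53.4 − $52.2 = $1.2. All other bidders lose, so their payoff is 0.

Omar $0.0, Lena $0.0, Noah $0.0, Mei $0.0, Diego $1.2.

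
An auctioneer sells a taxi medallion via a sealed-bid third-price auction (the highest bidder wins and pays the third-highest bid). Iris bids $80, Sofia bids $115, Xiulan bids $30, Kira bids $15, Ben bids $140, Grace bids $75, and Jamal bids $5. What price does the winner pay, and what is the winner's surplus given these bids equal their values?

Ordered from highest: Ben $140 > Sofia $115 > Iris $80 > Grace $75 > Xiulan $30 > Kira $15 > Jamal $5.
Ben is the highest bidder, so Ben wins.
Under the third-price rule, the price is the third-highest bid: $80.
Surplus = $140 − $80 = $60.

The winner pays $80 for a surplus of $60.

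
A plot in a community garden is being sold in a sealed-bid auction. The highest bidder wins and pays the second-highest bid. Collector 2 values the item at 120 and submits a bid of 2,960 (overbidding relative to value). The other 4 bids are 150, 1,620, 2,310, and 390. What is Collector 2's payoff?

-2,190

Highest competing bid: 2,310.
Collector 2's bid 2,960 is the highest overall, so Collector 2 wins and pays the second-highest bid, 2,310.
Payoff = value − price = 120 − 2,310 = -2,190.
Overbidding won the item at a price above value — truthful bidding would have avoided this loss.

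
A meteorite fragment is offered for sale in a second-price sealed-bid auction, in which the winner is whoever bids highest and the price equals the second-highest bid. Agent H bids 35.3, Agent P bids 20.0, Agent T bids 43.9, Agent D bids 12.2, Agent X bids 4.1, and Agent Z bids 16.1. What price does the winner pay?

35.3

Sorted high to low: Agent T 43.9; Agent H 35.3; Agent P 20.0; Agent Z 16.1; Agent D 12.2; Agent X 4.1.
Agent T is the highest bidder, so Agent T wins.
Under the second-price rule, the price is the second-highest bid: 35.3.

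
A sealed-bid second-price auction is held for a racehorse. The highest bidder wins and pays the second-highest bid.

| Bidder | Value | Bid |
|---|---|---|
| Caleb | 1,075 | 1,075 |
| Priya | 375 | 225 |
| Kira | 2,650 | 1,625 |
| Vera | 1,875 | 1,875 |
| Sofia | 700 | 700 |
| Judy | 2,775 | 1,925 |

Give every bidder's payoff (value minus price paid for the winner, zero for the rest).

Payoffs: Caleb 0, Priya 0, Kira 0, Vera 0, Sofia 0, Judy 900.

Bids in descending order: Judy 1,925; Vera 1,875; Kira 1,625; Caleb 1,075; Sofia 700; Priya 225.
Judy has the top bid and wins; the price is the second-highest bid, 1,875.
Judy's payoff = 2,775 − 1,875 = 900. All other bidders lose, so their payoff is 0.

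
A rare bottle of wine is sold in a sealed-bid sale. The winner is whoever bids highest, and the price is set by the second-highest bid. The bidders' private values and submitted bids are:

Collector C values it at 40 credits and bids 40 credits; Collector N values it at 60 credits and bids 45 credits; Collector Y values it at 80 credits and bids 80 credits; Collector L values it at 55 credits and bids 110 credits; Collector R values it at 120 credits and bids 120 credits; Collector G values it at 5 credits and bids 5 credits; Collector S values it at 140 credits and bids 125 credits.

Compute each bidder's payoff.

Ordered from highest: Collector S 125 credits > Collector R 120 credits > Collector L 110 credits > Collector Y 80 credits > Collector N 45 credits > Collector C 40 credits > Collector G 5 credits.
Collector S has the top bid and wins; the price is the second-highest bid, 120 credits.
Collector S's payoff = 140 credits − 120 credits = 20 credits. All other bidders lose, so their payoff is 0.

Collector C 0 credits, Collector N 0 credits, Collector Y 0 credits, Collector L 0 credits, Collector R 0 credits, Collector G 0 credits, Collector S 20 credits.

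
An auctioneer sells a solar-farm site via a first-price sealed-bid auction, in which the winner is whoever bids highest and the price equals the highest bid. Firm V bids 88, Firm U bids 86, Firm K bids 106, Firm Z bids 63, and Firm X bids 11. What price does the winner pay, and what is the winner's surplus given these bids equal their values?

Bids in descending order: Firm K 106, then Firm V 88, then Firm U 86, then Firm Z 63, then Firm X 11.
Firm K is the highest bidder, so Firm K wins.
Under the first-price rule, the price is the highest bid: 106.
Surplus = 106 − 106 = 0.

The winner pays 106 for a surplus of 0.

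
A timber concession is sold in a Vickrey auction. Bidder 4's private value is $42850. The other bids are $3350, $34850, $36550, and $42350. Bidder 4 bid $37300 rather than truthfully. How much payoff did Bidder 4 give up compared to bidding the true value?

Regret: $500.

The highest competing bid is $42350.
Bidding truthfully at $42850: Bidder 4 has the top bid, wins, and pays the second-highest bid $42350. Payoff = $42850 − $42350 = $500.
Bidding $37300: the top bid is $42350 (a rival), so Bidder 4 loses. Payoff = $0.
Regret = truthful payoff − actual payoff = $500 − $0 = $500.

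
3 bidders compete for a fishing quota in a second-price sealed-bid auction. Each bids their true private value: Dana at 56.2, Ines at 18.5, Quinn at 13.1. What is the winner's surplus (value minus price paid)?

37.7

Ordered from highest: Dana 56.2 > Ines 18.5 > Quinn 13.1.
Dana wins with the top bid and pays the second-highest, 18.5.
Surplus = 56.2 − 18.5 = 37.7.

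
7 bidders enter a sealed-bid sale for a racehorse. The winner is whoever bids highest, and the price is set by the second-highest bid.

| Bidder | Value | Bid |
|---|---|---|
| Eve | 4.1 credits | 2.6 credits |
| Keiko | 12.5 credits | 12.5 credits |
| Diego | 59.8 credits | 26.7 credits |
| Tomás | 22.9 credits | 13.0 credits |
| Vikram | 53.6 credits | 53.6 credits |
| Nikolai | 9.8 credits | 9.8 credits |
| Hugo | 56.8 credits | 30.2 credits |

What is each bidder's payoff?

Payoffs: Eve 0.0 credits, Keiko 0.0 credits, Diego 0.0 credits, Tomás 0.0 credits, Vikram 23.4 credits, Nikolai 0.0 credits, Hugo 0.0 credits.

Ordered from highest: Vikram 53.6 credits, then Hugo 30.2 credits, then Diego 26.7 credits, then Tomás 13.0 credits, then Keiko 12.5 credits, then Nikolai 9.8 credits, then Eve 2.6 credits.
Vikram has the top bid and wins; the price is the second-highest bid, 30.2 credits.
Vikram's payoff = 53.6 credits − 30.2 credits = 23.4 credits. All other bidders lose, so their payoff is 0.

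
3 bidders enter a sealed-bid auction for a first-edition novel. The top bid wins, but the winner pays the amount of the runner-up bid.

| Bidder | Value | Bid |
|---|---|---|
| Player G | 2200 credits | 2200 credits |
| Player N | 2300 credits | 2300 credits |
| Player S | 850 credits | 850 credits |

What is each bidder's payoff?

Bids in descending order: Player N 2300 credits; Player G 2200 credits; Player S 850 credits.
Player N has the top bid and wins; the price is the second-highest bid, 2200 credits.
Player N's payoff = 2300 credits − 2200 credits = 100 credits. All other bidders lose, so their payoff is 0.

Player G 0 credits, Player N 100 credits, Player S 0 credits.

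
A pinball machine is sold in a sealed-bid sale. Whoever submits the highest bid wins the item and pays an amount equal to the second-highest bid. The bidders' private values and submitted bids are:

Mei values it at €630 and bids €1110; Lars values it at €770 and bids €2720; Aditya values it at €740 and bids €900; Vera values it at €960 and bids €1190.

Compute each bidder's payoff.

Ranking the bids: Lars €2720; Vera €1190; Mei €1110; Aditya €900.
Lars has the top bid and wins; the price is the second-highest bid, €1190.
Lars's payoff = €770 − €1190 = -€420. All other bidders lose, so their payoff is 0.

Mei €0, Lars -€420, Aditya €0, Vera €0.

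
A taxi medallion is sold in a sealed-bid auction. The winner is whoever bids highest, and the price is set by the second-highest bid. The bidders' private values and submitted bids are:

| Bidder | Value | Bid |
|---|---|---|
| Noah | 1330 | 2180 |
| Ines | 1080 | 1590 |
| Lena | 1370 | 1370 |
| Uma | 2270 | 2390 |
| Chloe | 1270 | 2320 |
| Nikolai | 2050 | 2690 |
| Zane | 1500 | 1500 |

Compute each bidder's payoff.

Bids in descending order: Nikolai 2690 > Uma 2390 > Chloe 2320 > Noah 2180 > Ines 1590 > Zane 1500 > Lena 1370.
Nikolai has the top bid and wins; the price is the second-highest bid, 2390.
Nikolai's payoff = 2050 − 2390 = -340. All other bidders lose, so their payoff is 0.

Payoffs: Noah 0, Ines 0, Lena 0, Uma 0, Chloe 0, Nikolai -340, Zane 0.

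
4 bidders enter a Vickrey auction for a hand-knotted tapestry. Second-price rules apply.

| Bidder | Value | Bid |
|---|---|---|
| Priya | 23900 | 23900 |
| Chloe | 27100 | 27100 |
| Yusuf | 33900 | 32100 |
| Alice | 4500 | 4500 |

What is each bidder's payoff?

Ranking the bids: Yusuf 32100, then Chloe 27100, then Priya 23900, then Alice 4500.
Yusuf has the top bid and wins; the price is the second-highest bid, 27100.
Yusuf's payoff = 33900 − 27100 = 6800. All other bidders lose, so their payoff is 0.

Priya 0, Chloe 0, Yusuf 6800, Alice 0.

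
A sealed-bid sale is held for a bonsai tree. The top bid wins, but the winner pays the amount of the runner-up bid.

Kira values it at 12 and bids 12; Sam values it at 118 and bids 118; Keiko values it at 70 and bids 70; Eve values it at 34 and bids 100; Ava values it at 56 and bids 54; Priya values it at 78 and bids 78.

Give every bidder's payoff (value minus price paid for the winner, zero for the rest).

Kira 0, Sam 18, Keiko 0, Eve 0, Ava 0, Priya 0.

Ranking the bids: Sam 118, then Eve 100, then Priya 78, then Keiko 70, then Ava 54, then Kira 12.
Sam has the top bid and wins; the price is the second-highest bid, 100.
Sam's payoff = 118 − 100 = 18. All other bidders lose, so their payoff is 0.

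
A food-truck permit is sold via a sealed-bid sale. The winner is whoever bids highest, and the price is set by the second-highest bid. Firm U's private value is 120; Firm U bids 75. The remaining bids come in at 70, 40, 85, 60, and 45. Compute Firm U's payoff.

0

Highest competing bid: 85.
Firm U's bid 75 is not the highest, so Firm U loses, pays nothing, and earns zero payoff.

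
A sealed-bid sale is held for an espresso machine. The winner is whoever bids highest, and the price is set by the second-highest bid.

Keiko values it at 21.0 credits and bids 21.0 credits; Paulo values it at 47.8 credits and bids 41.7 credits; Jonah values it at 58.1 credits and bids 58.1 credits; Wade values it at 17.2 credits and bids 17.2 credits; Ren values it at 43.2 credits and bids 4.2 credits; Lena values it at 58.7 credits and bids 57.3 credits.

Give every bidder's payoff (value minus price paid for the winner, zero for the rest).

Payoffs: Keiko 0.0 credits, Paulo 0.0 credits, Jonah 0.8 credits, Wade 0.0 credits, Ren 0.0 credits, Lena 0.0 credits.

Sorted high to low: Jonah 58.1 credits > Lena 57.3 credits > Paulo 41.7 credits > Keiko 21.0 credits > Wade 17.2 credits > Ren 4.2 credits.
Jonah has the top bid and wins; the price is the second-highest bid, 57.3 credits.
Jonah's payoff = 58.1 credits − 57.3 credits = 0.8 credits. All other bidders lose, so their payoff is 0.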